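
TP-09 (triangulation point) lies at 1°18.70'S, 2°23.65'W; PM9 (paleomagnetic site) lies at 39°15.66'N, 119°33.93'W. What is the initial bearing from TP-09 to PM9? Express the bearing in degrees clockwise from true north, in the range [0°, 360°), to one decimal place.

TP-09: φ = -1.31167°, λ = -2.39417°
PM9: φ = +39.26100°, λ = -119.56550°
Δλ = -117.1713°
y = sin Δλ · cos φ₂ = -0.688826
x = cos φ₁ sin φ₂ − sin φ₁ cos φ₂ cos Δλ = 0.624595
θ = atan2(y, x) = -47.7998° → 312.2002° (mod 360°)

312.2°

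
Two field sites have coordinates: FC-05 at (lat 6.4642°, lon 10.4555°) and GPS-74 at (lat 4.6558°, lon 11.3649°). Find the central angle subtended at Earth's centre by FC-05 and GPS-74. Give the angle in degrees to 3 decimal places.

2.022°

Δφ = -1.8084°,  Δλ = 0.9094°
a = sin²(Δφ/2) + cos φ₁ cos φ₂ sin²(Δλ/2) = 0.000311
c = 2·arcsin(√a) = 0.035295 rad = 2.0222°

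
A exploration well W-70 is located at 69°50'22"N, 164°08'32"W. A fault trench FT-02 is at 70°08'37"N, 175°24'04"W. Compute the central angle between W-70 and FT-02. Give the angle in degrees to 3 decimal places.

W-70: φ = +69.83944°, λ = -164.14222°
FT-02: φ = +70.14361°, λ = -175.40111°
Δφ = 0.3042°,  Δλ = -11.2589°
a = sin²(Δφ/2) + cos φ₁ cos φ₂ sin²(Δλ/2) = 0.001134
c = 2·arcsin(√a) = 0.067348 rad = 3.8588°

3.859°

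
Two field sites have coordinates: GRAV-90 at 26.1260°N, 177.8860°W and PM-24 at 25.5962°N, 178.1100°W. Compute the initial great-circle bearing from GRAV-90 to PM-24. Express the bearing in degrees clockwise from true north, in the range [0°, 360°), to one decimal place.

Δλ = -0.2240°
y = sin Δλ · cos φ₂ = -0.003526
x = cos φ₁ sin φ₂ − sin φ₁ cos φ₂ cos Δλ = -0.009244
θ = atan2(y, x) = -159.1213° → 200.8787° (mod 360°)

200.9°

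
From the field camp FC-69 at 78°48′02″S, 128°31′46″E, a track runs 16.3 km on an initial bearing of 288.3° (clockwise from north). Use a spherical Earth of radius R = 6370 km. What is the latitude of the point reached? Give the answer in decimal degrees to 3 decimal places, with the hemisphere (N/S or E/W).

FC-69: φ = -78.80056°, λ = +128.52944°
δ = d/R = 16.3/6370 = 0.002559 rad
φ₂ = arcsin(sin φ₁ cos δ + cos φ₁ sin δ cos θ)
   = arcsin(-0.98096·1.00000 + 0.19422·0.00256·0.31399) = -78.75367°
λ₂ = λ₁ + atan2(sin θ sin δ cos φ₁, cos δ − sin φ₁ sin φ₂) = 127.81569°

78.754°S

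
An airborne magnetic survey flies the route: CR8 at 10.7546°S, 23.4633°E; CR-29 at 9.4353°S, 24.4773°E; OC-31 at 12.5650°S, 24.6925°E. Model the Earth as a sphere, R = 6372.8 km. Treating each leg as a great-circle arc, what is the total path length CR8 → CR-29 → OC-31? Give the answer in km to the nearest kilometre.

533 km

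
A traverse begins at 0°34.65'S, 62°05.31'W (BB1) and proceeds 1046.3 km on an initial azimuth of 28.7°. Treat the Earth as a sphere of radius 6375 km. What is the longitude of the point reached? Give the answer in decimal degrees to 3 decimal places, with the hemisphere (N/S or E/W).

BB1: φ = -0.57750°, λ = -62.08850°
δ = d/R = 1046.3/6375 = 0.164125 rad
φ₂ = arcsin(sin φ₁ cos δ + cos φ₁ sin δ cos θ)
   = arcsin(-0.01008·0.98656 + 0.99995·0.16339·0.87715) = 7.66412°
λ₂ = λ₁ + atan2(sin θ sin δ cos φ₁, cos δ − sin φ₁ sin φ₂) = -57.54760°

57.548°W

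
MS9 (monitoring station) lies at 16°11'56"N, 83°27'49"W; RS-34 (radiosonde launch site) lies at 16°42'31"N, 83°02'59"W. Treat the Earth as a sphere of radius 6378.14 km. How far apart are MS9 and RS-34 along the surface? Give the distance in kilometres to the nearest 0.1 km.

71.9 km

MS9: φ = +16.19889°, λ = -83.46361°
RS-34: φ = +16.70861°, λ = -83.04972°
Δφ = 0.5097°,  Δλ = 0.4139°
a = sin²(Δφ/2) + cos φ₁ cos φ₂ sin²(Δλ/2) = 0.000032
c = 2·arcsin(√a) = 0.011276 rad = 0.6460°
d = R·c = 6378.14 × 0.011276 = 71.9 km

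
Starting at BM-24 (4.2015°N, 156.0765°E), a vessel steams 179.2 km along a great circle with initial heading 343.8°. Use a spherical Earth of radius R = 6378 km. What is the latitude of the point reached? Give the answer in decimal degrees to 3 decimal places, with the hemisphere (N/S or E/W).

5.747°N

δ = d/R = 179.2/6378 = 0.028097 rad
φ₂ = arcsin(sin φ₁ cos δ + cos φ₁ sin δ cos θ)
   = arcsin(0.07326·0.99961 + 0.99731·0.02809·0.96029) = 5.74725°
λ₂ = λ₁ + atan2(sin θ sin δ cos φ₁, cos δ − sin φ₁ sin φ₂) = 155.62516°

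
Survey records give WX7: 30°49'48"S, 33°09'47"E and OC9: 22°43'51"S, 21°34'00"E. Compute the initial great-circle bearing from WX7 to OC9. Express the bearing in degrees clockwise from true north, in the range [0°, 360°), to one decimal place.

305.3°

WX7: φ = -30.83000°, λ = +33.16306°
OC9: φ = -22.73083°, λ = +21.56667°
Δλ = -11.5964°
y = sin Δλ · cos φ₂ = -0.185403
x = cos φ₁ sin φ₂ − sin φ₁ cos φ₂ cos Δλ = 0.131238
θ = atan2(y, x) = -54.7071° → 305.2929° (mod 360°)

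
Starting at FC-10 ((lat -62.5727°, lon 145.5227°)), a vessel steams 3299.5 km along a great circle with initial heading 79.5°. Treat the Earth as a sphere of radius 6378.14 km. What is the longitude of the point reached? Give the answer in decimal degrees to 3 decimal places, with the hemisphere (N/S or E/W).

169.126°W

δ = d/R = 3299.5/6378.14 = 0.517314 rad
φ₂ = arcsin(sin φ₁ cos δ + cos φ₁ sin δ cos θ)
   = arcsin(-0.88760·0.86915 + 0.46062·0.49455·0.18224) = -46.88149°
λ₂ = λ₁ + atan2(sin θ sin δ cos φ₁, cos δ − sin φ₁ sin φ₂) = -169.12630°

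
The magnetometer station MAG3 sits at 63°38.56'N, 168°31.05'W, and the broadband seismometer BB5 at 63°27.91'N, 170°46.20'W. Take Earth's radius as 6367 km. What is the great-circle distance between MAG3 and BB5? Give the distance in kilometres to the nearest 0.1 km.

113.2 km

MAG3: φ = +63.64267°, λ = -168.51750°
BB5: φ = +63.46517°, λ = -170.77000°
Δφ = -0.1775°,  Δλ = -2.2525°
a = sin²(Δφ/2) + cos φ₁ cos φ₂ sin²(Δλ/2) = 0.000079
c = 2·arcsin(√a) = 0.017779 rad = 1.0187°
d = R·c = 6367 × 0.017779 = 113.2 km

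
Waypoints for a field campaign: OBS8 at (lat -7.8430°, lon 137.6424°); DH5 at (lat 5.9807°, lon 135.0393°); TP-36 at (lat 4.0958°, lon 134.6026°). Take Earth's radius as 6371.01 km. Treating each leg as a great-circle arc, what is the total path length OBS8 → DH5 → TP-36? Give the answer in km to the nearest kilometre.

OBS8→DH5: c = 0.245488 rad, d = 1564.01 km
DH5→TP-36: c = 0.033762 rad, d = 215.10 km
Total = 1564.01 + 215.10 = 1779.11 km

1779 km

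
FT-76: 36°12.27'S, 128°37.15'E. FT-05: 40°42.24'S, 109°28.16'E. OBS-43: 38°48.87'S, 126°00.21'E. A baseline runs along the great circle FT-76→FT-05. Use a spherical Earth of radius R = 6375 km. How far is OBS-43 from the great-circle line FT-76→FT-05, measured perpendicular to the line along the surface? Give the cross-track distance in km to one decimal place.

FT-76: φ = -36.20450°, λ = +128.61917°
FT-05: φ = -40.70400°, λ = +109.46933°
OBS-43: φ = -38.81450°, λ = +126.00350°
δ₁₃ = central angle FT-76→OBS-43 = 0.058188 rad  (haversine)
θ₁₃ = bearing FT-76→OBS-43 = 217.694°,  θ₁₂ = bearing FT-76→FT-05 = 247.457°
dₓₜ = R·arcsin(sin δ₁₃ · sin(θ₁₃ − θ₁₂)) = 6375·arcsin(0.05815·sin(-29.762°)) = -184.059 km
|dₓₜ| = 184.059 km

184.1 km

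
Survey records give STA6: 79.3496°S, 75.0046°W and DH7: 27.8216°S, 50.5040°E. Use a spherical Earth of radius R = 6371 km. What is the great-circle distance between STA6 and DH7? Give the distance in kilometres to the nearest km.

7636 km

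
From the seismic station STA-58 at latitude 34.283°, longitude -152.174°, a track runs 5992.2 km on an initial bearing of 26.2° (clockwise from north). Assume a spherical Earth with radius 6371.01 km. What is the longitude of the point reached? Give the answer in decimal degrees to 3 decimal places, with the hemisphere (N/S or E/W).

74.609°W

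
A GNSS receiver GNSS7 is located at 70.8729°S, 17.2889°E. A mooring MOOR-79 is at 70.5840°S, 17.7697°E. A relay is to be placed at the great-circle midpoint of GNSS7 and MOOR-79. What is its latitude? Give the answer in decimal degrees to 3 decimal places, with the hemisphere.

70.729°S

Bx = cos φ₂ cos Δλ = 0.332413,  By = cos φ₂ sin Δλ = 0.002790
φₘ = atan2(sin φ₁ + sin φ₂, √((cos φ₁ + Bx)² + By²)) = -70.72861°
λₘ = λ₁ + atan2(By, cos φ₁ + Bx) = 17.53103°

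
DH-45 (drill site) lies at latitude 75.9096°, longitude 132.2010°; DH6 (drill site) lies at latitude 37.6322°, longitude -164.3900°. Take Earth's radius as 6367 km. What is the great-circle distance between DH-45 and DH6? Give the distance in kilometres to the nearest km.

Δφ = -38.2774°,  Δλ = 63.4090°
a = sin²(Δφ/2) + cos φ₁ cos φ₂ sin²(Δλ/2) = 0.160740
c = 2·arcsin(√a) = 0.825049 rad = 47.2718°
d = R·c = 6367 × 0.825049 = 5253.1 km

5253 km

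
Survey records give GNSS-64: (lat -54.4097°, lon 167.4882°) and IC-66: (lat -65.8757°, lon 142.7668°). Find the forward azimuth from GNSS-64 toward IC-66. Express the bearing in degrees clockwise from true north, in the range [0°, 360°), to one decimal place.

216.7°

Δλ = -24.7214°
y = sin Δλ · cos φ₂ = -0.170928
x = cos φ₁ sin φ₂ − sin φ₁ cos φ₂ cos Δλ = -0.229247
θ = atan2(y, x) = -143.2915° → 216.7085° (mod 360°)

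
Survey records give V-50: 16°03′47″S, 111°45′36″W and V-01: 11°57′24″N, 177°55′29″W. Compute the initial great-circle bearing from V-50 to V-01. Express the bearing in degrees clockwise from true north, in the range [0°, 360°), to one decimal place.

289.0°

V-50: φ = -16.06306°, λ = -111.76000°
V-01: φ = +11.95667°, λ = -177.92472°
Δλ = -66.1647°
y = sin Δλ · cos φ₂ = -0.894866
x = cos φ₁ sin φ₂ − sin φ₁ cos φ₂ cos Δλ = 0.308472
θ = atan2(y, x) = -70.9802° → 289.0198° (mod 360°)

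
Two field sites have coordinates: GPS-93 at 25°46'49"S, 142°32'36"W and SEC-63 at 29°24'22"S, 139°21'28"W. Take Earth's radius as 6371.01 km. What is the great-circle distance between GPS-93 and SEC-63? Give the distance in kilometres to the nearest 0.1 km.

GPS-93: φ = -25.78028°, λ = -142.54333°
SEC-63: φ = -29.40611°, λ = -139.35778°
Δφ = -3.6258°,  Δλ = 3.1856°
a = sin²(Δφ/2) + cos φ₁ cos φ₂ sin²(Δλ/2) = 0.001607
c = 2·arcsin(√a) = 0.080194 rad = 4.5948°
d = R·c = 6371.01 × 0.080194 = 510.9 km

510.9 km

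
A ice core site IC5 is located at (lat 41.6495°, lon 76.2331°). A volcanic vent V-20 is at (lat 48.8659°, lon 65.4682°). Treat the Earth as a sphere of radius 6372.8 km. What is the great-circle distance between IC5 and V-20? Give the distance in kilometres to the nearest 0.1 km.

Δφ = 7.2164°,  Δλ = -10.7649°
a = sin²(Δφ/2) + cos φ₁ cos φ₂ sin²(Δλ/2) = 0.008286
c = 2·arcsin(√a) = 0.182304 rad = 10.4453°
d = R·c = 6372.8 × 0.182304 = 1161.8 km

1161.8 km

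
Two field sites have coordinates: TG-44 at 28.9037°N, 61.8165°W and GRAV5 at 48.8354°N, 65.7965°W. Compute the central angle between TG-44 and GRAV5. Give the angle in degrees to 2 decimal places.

Δφ = 19.9317°,  Δλ = -3.9800°
a = sin²(Δφ/2) + cos φ₁ cos φ₂ sin²(Δλ/2) = 0.030645
c = 2·arcsin(√a) = 0.351928 rad = 20.1640°

20.16°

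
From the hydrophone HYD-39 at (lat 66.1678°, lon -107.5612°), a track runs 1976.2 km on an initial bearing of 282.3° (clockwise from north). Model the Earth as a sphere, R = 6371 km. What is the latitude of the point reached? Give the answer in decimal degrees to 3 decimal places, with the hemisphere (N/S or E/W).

δ = d/R = 1976.2/6371 = 0.310187 rad
φ₂ = arcsin(sin φ₁ cos δ + cos φ₁ sin δ cos θ)
   = arcsin(0.91473·0.95228 + 0.40406·0.30524·0.21303) = 63.81220°
λ₂ = λ₁ + atan2(sin θ sin δ cos φ₁, cos δ − sin φ₁ sin φ₂) = -150.07565°

63.812°N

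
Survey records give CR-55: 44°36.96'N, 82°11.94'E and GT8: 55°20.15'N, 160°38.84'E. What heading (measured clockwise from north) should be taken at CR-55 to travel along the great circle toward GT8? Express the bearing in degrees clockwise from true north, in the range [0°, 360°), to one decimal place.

CR-55: φ = +44.61600°, λ = +82.19900°
GT8: φ = +55.33583°, λ = +160.64733°
Δλ = 78.4483°
y = sin Δλ · cos φ₂ = 0.557245
x = cos φ₁ sin φ₂ − sin φ₁ cos φ₂ cos Δλ = 0.505485
θ = atan2(y, x) = 47.7884° → 47.7884° (mod 360°)

47.8°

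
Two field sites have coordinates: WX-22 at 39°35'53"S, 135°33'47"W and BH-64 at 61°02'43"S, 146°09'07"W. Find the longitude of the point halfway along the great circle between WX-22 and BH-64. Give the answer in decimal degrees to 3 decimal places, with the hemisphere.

139.646°W

WX-22: φ = -39.59806°, λ = -135.56306°
BH-64: φ = -61.04528°, λ = -146.15194°
Bx = cos φ₂ cos Δλ = 0.475874,  By = cos φ₂ sin Δλ = -0.088962
φₘ = atan2(sin φ₁ + sin φ₂, √((cos φ₁ + Bx)² + By²)) = -50.43570°
λₘ = λ₁ + atan2(By, cos φ₁ + Bx) = -139.64559°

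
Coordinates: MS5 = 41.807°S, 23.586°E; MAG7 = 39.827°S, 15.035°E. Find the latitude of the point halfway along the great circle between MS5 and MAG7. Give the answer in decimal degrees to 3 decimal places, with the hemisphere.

Bx = cos φ₂ cos Δλ = 0.759445,  By = cos φ₂ sin Δλ = -0.114191
φₘ = atan2(sin φ₁ + sin φ₂, √((cos φ₁ + Bx)² + By²)) = -40.89598°
λₘ = λ₁ + atan2(By, cos φ₁ + Bx) = 19.24657°

40.896°S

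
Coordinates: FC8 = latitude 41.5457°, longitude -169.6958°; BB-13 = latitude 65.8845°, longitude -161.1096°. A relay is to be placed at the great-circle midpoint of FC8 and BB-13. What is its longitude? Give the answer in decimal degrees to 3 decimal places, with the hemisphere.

166.666°W

Bx = cos φ₂ cos Δλ = 0.403998,  By = cos φ₂ sin Δλ = 0.060999
φₘ = atan2(sin φ₁ + sin φ₂, √((cos φ₁ + Bx)² + By²)) = 53.78523°
λₘ = λ₁ + atan2(By, cos φ₁ + Bx) = -166.66588°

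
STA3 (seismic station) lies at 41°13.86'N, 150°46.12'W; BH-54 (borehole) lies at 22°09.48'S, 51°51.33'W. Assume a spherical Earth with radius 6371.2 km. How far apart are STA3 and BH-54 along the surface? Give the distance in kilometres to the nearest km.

12330 km

STA3: φ = +41.23100°, λ = -150.76867°
BH-54: φ = -22.15800°, λ = -51.85550°
Δφ = -63.3890°,  Δλ = 98.9132°
a = sin²(Δφ/2) + cos φ₁ cos φ₂ sin²(Δλ/2) = 0.678251
c = 2·arcsin(√a) = 1.935318 rad = 110.8856°
d = R·c = 6371.2 × 1.935318 = 12330.3 km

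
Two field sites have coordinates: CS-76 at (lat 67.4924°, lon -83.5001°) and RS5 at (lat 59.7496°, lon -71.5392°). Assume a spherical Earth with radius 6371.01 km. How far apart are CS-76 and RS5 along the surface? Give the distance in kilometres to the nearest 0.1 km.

1040.4 km

Δφ = -7.7428°,  Δλ = 11.9609°
a = sin²(Δφ/2) + cos φ₁ cos φ₂ sin²(Δλ/2) = 0.006652
c = 2·arcsin(√a) = 0.163301 rad = 9.3565°
d = R·c = 6371.01 × 0.163301 = 1040.4 km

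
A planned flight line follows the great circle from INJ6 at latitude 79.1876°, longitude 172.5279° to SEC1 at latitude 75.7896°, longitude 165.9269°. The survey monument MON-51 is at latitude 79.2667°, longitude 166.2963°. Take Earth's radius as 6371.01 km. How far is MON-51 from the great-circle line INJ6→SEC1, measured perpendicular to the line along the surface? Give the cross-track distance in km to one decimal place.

122.6 km

δ₁₃ = central angle INJ6→MON-51 = 0.020366 rad  (haversine)
θ₁₃ = bearing INJ6→MON-51 = 276.942°,  θ₁₂ = bearing INJ6→SEC1 = 206.072°
dₓₜ = R·arcsin(sin δ₁₃ · sin(θ₁₃ − θ₁₂)) = 6371.01·arcsin(0.02036·sin(70.870°)) = 122.588 km
|dₓₜ| = 122.588 km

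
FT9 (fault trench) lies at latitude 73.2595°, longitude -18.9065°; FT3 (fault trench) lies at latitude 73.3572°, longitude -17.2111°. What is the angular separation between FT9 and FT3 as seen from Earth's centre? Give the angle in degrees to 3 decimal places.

0.497°

Δφ = 0.0977°,  Δλ = 1.6954°
a = sin²(Δφ/2) + cos φ₁ cos φ₂ sin²(Δλ/2) = 0.000019
c = 2·arcsin(√a) = 0.008668 rad = 0.4966°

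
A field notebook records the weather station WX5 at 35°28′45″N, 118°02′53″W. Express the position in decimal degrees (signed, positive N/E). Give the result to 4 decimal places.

lat: 35.4792° N → +35.4792°
lon: 118.0481° W → -118.0481°

+35.4792°, -118.0481°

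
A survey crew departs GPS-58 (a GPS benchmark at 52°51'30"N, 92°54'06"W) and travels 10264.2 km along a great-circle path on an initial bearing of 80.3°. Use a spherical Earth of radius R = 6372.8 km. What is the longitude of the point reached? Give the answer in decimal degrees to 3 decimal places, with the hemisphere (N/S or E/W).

6.226°E

GPS-58: φ = +52.85833°, λ = -92.90167°
δ = d/R = 10264.2/6372.8 = 1.610626 rad
φ₂ = arcsin(sin φ₁ cos δ + cos φ₁ sin δ cos θ)
   = arcsin(0.79715·-0.03982 + 0.60379·0.99921·0.16849) = 4.00877°
λ₂ = λ₁ + atan2(sin θ sin δ cos φ₁, cos δ − sin φ₁ sin φ₂) = 6.22599°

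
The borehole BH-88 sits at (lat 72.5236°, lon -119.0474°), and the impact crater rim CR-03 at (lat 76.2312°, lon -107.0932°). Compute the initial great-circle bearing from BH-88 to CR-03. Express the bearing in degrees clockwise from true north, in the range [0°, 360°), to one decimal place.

35.3°

Δλ = 11.9542°
y = sin Δλ · cos φ₂ = 0.049298
x = cos φ₁ sin φ₂ − sin φ₁ cos φ₂ cos Δλ = 0.069588
θ = atan2(y, x) = 35.3147° → 35.3147° (mod 360°)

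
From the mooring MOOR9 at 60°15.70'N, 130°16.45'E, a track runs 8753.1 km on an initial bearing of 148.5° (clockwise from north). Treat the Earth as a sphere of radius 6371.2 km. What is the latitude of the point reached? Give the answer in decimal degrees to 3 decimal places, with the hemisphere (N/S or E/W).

14.174°S

MOOR9: φ = +60.26167°, λ = +130.27417°
δ = d/R = 8753.1/6371.2 = 1.373854 rad
φ₂ = arcsin(sin φ₁ cos δ + cos φ₁ sin δ cos θ)
   = arcsin(0.86830·0.19567 + 0.49604·0.98067·-0.85264) = -14.17392°
λ₂ = λ₁ + atan2(sin θ sin δ cos φ₁, cos δ − sin φ₁ sin φ₂) = 162.17746°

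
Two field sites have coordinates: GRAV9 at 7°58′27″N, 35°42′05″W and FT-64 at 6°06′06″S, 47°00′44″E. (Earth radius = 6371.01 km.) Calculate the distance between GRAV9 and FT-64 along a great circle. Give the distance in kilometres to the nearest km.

9304 km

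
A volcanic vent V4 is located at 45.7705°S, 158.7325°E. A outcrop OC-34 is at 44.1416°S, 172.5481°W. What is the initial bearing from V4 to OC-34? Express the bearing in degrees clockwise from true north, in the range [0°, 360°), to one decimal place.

95.8°

Δλ = 28.7194°
y = sin Δλ · cos φ₂ = 0.344831
x = cos φ₁ sin φ₂ − sin φ₁ cos φ₂ cos Δλ = -0.034831
θ = atan2(y, x) = 95.7678° → 95.7678° (mod 360°)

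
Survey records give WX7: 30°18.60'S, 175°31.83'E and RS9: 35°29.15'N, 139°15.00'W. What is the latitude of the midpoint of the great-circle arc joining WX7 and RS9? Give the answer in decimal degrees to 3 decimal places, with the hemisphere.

WX7: φ = -30.31000°, λ = +175.53050°
RS9: φ = +35.48583°, λ = -139.25000°
Bx = cos φ₂ cos Δλ = 0.573558,  By = cos φ₂ sin Δλ = 0.577970
φₘ = atan2(sin φ₁ + sin φ₂, √((cos φ₁ + Bx)² + By²)) = 2.80283°
λₘ = λ₁ + atan2(By, cos φ₁ + Bx) = -162.55737°

2.803°N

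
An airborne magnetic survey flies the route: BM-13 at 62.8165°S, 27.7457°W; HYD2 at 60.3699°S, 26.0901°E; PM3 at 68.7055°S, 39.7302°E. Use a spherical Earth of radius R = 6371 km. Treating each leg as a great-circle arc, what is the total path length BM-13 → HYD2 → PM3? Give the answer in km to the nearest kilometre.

3905 km

BM-13→HYD2: c = 0.435858 rad, d = 2776.85 km
HYD2→PM3: c = 0.177025 rad, d = 1127.82 km
Total = 2776.85 + 1127.82 = 3904.68 km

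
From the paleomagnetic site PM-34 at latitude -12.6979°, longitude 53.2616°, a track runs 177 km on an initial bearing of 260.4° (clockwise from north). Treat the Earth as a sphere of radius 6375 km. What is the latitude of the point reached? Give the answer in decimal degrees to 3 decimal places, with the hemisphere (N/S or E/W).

δ = d/R = 177/6375 = 0.027765 rad
φ₂ = arcsin(sin φ₁ cos δ + cos φ₁ sin δ cos θ)
   = arcsin(-0.21981·0.99961 + 0.97554·0.02776·-0.16677) = -12.95832°
λ₂ = λ₁ + atan2(sin θ sin δ cos φ₁, cos δ − sin φ₁ sin φ₂) = 51.65208°

12.958°S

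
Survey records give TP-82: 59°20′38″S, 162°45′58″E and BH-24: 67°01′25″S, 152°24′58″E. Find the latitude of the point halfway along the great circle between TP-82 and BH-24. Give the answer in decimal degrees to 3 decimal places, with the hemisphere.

TP-82: φ = -59.34389°, λ = +162.76611°
BH-24: φ = -67.02361°, λ = +152.41611°
Bx = cos φ₂ cos Δλ = 0.384000,  By = cos φ₂ sin Δλ = -0.070131
φₘ = atan2(sin φ₁ + sin φ₂, √((cos φ₁ + Bx)² + By²)) = -63.27619°
λₘ = λ₁ + atan2(By, cos φ₁ + Bx) = 158.28008°

63.276°S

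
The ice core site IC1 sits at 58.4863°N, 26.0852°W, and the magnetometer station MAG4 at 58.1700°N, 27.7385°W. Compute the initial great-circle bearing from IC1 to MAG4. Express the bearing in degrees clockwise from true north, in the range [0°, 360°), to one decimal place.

250.7°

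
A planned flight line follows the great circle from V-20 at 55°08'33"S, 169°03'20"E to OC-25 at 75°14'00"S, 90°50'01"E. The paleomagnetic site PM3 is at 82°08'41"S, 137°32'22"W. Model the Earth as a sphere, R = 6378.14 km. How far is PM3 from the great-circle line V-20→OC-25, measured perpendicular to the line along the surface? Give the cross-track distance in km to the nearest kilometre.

V-20: φ = -55.14250°, λ = +169.05556°
OC-25: φ = -75.23333°, λ = +90.83361°
PM3: φ = -82.14472°, λ = -137.53944°
δ₁₃ = central angle V-20→PM3 = 0.536616 rad  (haversine)
θ₁₃ = bearing V-20→PM3 = 167.606°,  θ₁₂ = bearing V-20→OC-25 = 206.072°
dₓₜ = R·arcsin(sin δ₁₃ · sin(θ₁₃ − θ₁₂)) = 6378.14·arcsin(0.51123·sin(-38.466°)) = -2064.154 km
|dₓₜ| = 2064.154 km

2064 km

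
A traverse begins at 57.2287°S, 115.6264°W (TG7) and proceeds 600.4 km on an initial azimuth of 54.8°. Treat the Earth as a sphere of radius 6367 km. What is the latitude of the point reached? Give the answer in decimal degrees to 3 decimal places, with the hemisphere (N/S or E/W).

53.874°S

δ = d/R = 600.4/6367 = 0.094299 rad
φ₂ = arcsin(sin φ₁ cos δ + cos φ₁ sin δ cos θ)
   = arcsin(-0.84084·0.99556 + 0.54129·0.09416·0.57643) = -53.87406°
λ₂ = λ₁ + atan2(sin θ sin δ cos φ₁, cos δ − sin φ₁ sin φ₂) = -108.12755°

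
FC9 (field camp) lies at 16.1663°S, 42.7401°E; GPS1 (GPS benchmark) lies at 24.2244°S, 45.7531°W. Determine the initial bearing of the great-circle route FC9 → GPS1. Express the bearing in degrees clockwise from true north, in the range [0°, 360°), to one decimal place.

247.0°

Δλ = -88.4932°
y = sin Δλ · cos φ₂ = -0.911630
x = cos φ₁ sin φ₂ − sin φ₁ cos φ₂ cos Δλ = -0.387410
θ = atan2(y, x) = -113.0237° → 246.9763° (mod 360°)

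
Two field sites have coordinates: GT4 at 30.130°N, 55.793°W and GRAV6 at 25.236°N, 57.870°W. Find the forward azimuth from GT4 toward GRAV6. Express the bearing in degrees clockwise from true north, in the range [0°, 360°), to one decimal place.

201.1°

Δλ = -2.0770°
y = sin Δλ · cos φ₂ = -0.032784
x = cos φ₁ sin φ₂ − sin φ₁ cos φ₂ cos Δλ = -0.085014
θ = atan2(y, x) = -158.9122° → 201.0878° (mod 360°)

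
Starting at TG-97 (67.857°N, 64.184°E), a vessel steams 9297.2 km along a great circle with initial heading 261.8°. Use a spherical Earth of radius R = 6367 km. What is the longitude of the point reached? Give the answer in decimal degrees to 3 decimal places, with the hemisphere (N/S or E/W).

15.848°W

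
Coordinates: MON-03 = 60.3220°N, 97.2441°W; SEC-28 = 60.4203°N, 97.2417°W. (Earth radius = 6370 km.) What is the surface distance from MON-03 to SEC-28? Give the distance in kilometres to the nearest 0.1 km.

10.9 km

Δφ = 0.0983°,  Δλ = 0.0024°
a = sin²(Δφ/2) + cos φ₁ cos φ₂ sin²(Δλ/2) = 0.000001
c = 2·arcsin(√a) = 0.001716 rad = 0.0983°
d = R·c = 6370 × 0.001716 = 10.9 km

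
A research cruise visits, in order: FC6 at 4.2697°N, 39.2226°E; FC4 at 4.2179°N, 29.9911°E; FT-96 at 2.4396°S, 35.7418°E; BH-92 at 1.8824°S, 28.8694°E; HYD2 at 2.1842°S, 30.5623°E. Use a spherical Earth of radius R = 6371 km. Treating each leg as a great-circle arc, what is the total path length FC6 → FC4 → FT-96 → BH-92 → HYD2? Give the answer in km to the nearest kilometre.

2959 km

FC6→FC4: c = 0.160680 rad, d = 1023.69 km
FC4→FT-96: c = 0.153497 rad, d = 977.93 km
FT-96→BH-92: c = 0.120254 rad, d = 766.14 km
BH-92→HYD2: c = 0.029994 rad, d = 191.09 km
Total = 1023.69 + 977.93 + 766.14 + 191.09 = 2958.85 km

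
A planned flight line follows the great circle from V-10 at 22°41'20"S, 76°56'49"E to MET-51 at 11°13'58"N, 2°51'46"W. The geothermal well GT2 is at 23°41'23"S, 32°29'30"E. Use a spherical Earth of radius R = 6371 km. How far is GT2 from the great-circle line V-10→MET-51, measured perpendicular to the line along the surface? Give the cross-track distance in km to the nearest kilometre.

V-10: φ = -22.68889°, λ = +76.94694°
MET-51: φ = +11.23278°, λ = -2.86278°
GT2: φ = -23.68972°, λ = +32.49167°
δ₁₃ = central angle V-10→GT2 = 0.710488 rad  (haversine)
θ₁₃ = bearing V-10→GT2 = 259.526°,  θ₁₂ = bearing V-10→MET-51 = 284.333°
dₓₜ = R·arcsin(sin δ₁₃ · sin(θ₁₃ − θ₁₂)) = 6371·arcsin(0.65220·sin(-24.806°)) = -1765.843 km
|dₓₜ| = 1765.843 km

1766 km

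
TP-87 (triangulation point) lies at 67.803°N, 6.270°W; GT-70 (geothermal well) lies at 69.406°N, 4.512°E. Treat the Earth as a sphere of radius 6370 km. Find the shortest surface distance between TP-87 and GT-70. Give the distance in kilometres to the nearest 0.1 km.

471.4 km

Δφ = 1.6030°,  Δλ = 10.7820°
a = sin²(Δφ/2) + cos φ₁ cos φ₂ sin²(Δλ/2) = 0.001369
c = 2·arcsin(√a) = 0.074008 rad = 4.2403°
d = R·c = 6370 × 0.074008 = 471.4 km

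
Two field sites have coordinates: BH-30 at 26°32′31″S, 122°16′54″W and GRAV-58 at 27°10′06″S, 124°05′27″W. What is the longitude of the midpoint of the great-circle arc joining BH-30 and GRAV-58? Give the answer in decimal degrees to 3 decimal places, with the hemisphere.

123.184°W

BH-30: φ = -26.54194°, λ = -122.28167°
GRAV-58: φ = -27.16833°, λ = -124.09083°
Bx = cos φ₂ cos Δλ = 0.889225,  By = cos φ₂ sin Δλ = -0.028087
φₘ = atan2(sin φ₁ + sin φ₂, √((cos φ₁ + Bx)² + By²)) = -26.85802°
λₘ = λ₁ + atan2(By, cos φ₁ + Bx) = -123.18375°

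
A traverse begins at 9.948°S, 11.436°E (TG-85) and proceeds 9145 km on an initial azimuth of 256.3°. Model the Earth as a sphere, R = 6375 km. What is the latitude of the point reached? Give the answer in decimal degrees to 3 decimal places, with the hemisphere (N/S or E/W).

δ = d/R = 9145/6375 = 1.434510 rad
φ₂ = arcsin(sin φ₁ cos δ + cos φ₁ sin δ cos θ)
   = arcsin(-0.17275·0.13587 + 0.98496·0.99073·-0.23684) = -14.74902°
λ₂ = λ₁ + atan2(sin θ sin δ cos φ₁, cos δ − sin φ₁ sin φ₂) = -73.02833°

14.749°S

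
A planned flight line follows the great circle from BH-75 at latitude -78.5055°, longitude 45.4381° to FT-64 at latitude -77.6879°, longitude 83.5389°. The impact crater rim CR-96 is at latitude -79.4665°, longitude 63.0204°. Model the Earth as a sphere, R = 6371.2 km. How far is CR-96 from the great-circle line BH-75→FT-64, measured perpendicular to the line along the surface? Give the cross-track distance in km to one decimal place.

δ₁₃ = central angle BH-75→CR-96 = 0.060713 rad  (haversine)
θ₁₃ = bearing BH-75→CR-96 = 114.478°,  θ₁₂ = bearing BH-75→FT-64 = 102.949°
dₓₜ = R·arcsin(sin δ₁₃ · sin(θ₁₃ − θ₁₂)) = 6371.2·arcsin(0.06068·sin(11.529°)) = 77.262 km
|dₓₜ| = 77.262 km

77.3 km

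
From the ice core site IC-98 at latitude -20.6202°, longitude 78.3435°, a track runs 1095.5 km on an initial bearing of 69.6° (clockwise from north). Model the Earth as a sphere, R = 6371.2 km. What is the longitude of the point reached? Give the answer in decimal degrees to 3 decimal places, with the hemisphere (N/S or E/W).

δ = d/R = 1095.5/6371.2 = 0.171946 rad
φ₂ = arcsin(sin φ₁ cos δ + cos φ₁ sin δ cos θ)
   = arcsin(-0.35217·0.98525 + 0.93594·0.17110·0.34857) = -16.92734°
λ₂ = λ₁ + atan2(sin θ sin δ cos φ₁, cos δ − sin φ₁ sin φ₂) = 87.99362°

87.994°E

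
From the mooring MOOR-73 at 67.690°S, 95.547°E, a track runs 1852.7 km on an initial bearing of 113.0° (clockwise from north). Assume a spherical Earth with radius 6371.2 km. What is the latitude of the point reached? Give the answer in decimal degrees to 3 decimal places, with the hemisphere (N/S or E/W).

δ = d/R = 1852.7/6371.2 = 0.290793 rad
φ₂ = arcsin(sin φ₁ cos δ + cos φ₁ sin δ cos θ)
   = arcsin(-0.92514·0.95802 + 0.37962·0.28671·-0.39073) = -68.25325°
λ₂ = λ₁ + atan2(sin θ sin δ cos φ₁, cos δ − sin φ₁ sin φ₂) = 140.97139°

68.253°S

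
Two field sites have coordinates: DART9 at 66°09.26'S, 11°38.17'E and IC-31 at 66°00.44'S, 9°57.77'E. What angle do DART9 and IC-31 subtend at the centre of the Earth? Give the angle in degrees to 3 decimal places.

0.694°

DART9: φ = -66.15433°, λ = +11.63617°
IC-31: φ = -66.00733°, λ = +9.96283°
Δφ = 0.1470°,  Δλ = -1.6733°
a = sin²(Δφ/2) + cos φ₁ cos φ₂ sin²(Δλ/2) = 0.000037
c = 2·arcsin(√a) = 0.012116 rad = 0.6942°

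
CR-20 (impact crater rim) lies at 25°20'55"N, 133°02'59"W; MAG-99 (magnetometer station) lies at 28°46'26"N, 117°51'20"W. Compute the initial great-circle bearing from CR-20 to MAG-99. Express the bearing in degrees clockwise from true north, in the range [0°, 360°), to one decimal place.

72.4°

CR-20: φ = +25.34861°, λ = -133.04972°
MAG-99: φ = +28.77389°, λ = -117.85556°
Δλ = 15.1942°
y = sin Δλ · cos φ₂ = 0.229730
x = cos φ₁ sin φ₂ − sin φ₁ cos φ₂ cos Δλ = 0.072865
θ = atan2(y, x) = 72.4022° → 72.4022° (mod 360°)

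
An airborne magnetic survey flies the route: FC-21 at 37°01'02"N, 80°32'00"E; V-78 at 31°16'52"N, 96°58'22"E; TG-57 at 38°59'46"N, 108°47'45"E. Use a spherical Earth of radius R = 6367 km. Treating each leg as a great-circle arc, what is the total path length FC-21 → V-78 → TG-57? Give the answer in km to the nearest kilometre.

3010 km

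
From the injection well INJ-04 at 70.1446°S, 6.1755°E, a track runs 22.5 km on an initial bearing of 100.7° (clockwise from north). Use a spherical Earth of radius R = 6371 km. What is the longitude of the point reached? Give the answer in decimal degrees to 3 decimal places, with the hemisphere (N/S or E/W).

6.762°E

δ = d/R = 22.5/6371 = 0.003532 rad
φ₂ = arcsin(sin φ₁ cos δ + cos φ₁ sin δ cos θ)
   = arcsin(-0.94055·0.99999 + 0.33965·0.00353·-0.18567) = -70.18121°
λ₂ = λ₁ + atan2(sin θ sin δ cos φ₁, cos δ − sin φ₁ sin φ₂) = 6.76195°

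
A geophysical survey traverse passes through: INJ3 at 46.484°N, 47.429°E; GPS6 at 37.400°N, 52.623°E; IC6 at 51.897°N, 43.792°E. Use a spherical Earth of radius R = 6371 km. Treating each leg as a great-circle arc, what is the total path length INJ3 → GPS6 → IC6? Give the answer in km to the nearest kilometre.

INJ3→GPS6: c = 0.172190 rad, d = 1097.02 km
GPS6→IC6: c = 0.275279 rad, d = 1753.80 km
Total = 1097.02 + 1753.80 = 2850.82 km

2851 km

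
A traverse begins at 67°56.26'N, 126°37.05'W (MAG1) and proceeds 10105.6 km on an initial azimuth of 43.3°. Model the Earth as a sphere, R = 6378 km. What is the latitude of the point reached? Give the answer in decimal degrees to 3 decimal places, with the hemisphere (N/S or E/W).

15.111°N

MAG1: φ = +67.93767°, λ = -126.61750°
δ = d/R = 10105.6/6378 = 1.584447 rad
φ₂ = arcsin(sin φ₁ cos δ + cos φ₁ sin δ cos θ)
   = arcsin(0.92678·-0.01365 + 0.37562·0.99991·0.72777) = 15.11081°
λ₂ = λ₁ + atan2(sin θ sin δ cos φ₁, cos δ − sin φ₁ sin φ₂) = 8.12198°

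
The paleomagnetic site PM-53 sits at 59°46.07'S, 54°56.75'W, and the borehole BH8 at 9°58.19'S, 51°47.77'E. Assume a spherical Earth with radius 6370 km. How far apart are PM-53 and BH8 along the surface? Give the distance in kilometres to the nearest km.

PM-53: φ = -59.76783°, λ = -54.94583°
BH8: φ = -9.96983°, λ = +51.79617°
Δφ = 49.7980°,  Δλ = 106.7420°
a = sin²(Δφ/2) + cos φ₁ cos φ₂ sin²(Δλ/2) = 0.496634
c = 2·arcsin(√a) = 1.564064 rad = 89.6143°
d = R·c = 6370 × 1.564064 = 9963.1 km

9963 km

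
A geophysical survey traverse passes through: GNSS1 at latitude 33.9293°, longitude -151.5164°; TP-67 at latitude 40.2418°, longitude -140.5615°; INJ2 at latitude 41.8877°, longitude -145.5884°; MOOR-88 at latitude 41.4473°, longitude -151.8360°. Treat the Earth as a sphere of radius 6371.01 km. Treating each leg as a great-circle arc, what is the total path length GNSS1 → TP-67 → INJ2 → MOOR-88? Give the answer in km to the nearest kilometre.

2178 km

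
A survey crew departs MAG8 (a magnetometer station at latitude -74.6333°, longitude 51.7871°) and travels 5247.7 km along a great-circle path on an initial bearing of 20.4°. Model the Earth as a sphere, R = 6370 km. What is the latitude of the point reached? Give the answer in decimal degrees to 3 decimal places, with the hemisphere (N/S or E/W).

28.222°S

δ = d/R = 5247.7/6370 = 0.823815 rad
φ₂ = arcsin(sin φ₁ cos δ + cos φ₁ sin δ cos θ)
   = arcsin(-0.96425·0.67943 + 0.26500·0.73374·0.93728) = -28.22227°
λ₂ = λ₁ + atan2(sin θ sin δ cos φ₁, cos δ − sin φ₁ sin φ₂) = 68.66120°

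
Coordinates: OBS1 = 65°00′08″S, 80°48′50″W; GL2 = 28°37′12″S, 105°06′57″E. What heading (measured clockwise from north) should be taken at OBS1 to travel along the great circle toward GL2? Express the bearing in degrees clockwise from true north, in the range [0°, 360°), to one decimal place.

OBS1: φ = -65.00222°, λ = -80.81389°
GL2: φ = -28.62000°, λ = +105.11583°
Δλ = -174.0703°
y = sin Δλ · cos φ₂ = -0.090686
x = cos φ₁ sin φ₂ − sin φ₁ cos φ₂ cos Δλ = -0.993745
θ = atan2(y, x) = -174.7858° → 185.2142° (mod 360°)

185.2°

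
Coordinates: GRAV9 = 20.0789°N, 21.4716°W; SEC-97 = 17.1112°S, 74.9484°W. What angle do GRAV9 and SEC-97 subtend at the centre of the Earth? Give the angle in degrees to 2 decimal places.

64.33°

Δφ = -37.1901°,  Δλ = -53.4768°
a = sin²(Δφ/2) + cos φ₁ cos φ₂ sin²(Δλ/2) = 0.283390
c = 2·arcsin(√a) = 1.122733 rad = 64.3279°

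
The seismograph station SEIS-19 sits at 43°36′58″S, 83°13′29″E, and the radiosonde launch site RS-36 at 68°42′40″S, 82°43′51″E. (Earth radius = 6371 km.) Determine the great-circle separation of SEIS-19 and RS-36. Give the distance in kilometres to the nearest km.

2791 km

SEIS-19: φ = -43.61611°, λ = +83.22472°
RS-36: φ = -68.71111°, λ = +82.73083°
Δφ = -25.0950°,  Δλ = -0.4939°
a = sin²(Δφ/2) + cos φ₁ cos φ₂ sin²(Δλ/2) = 0.047202
c = 2·arcsin(√a) = 0.438013 rad = 25.0963°
d = R·c = 6371 × 0.438013 = 2790.6 km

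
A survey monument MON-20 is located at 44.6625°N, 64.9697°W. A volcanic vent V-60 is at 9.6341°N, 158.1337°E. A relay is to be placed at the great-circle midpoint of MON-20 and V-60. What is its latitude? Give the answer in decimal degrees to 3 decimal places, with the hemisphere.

52.255°N

Bx = cos φ₂ cos Δλ = -0.719825,  By = cos φ₂ sin Δλ = -0.673680
φₘ = atan2(sin φ₁ + sin φ₂, √((cos φ₁ + Bx)² + By²)) = 52.25461°
λₘ = λ₁ + atan2(By, cos φ₁ + Bx) = -155.69809°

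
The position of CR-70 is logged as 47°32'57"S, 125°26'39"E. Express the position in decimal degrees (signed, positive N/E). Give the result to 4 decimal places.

-47.5492°, +125.4442°

lat: 47.5492° S → -47.5492°
lon: 125.4442° E → +125.4442°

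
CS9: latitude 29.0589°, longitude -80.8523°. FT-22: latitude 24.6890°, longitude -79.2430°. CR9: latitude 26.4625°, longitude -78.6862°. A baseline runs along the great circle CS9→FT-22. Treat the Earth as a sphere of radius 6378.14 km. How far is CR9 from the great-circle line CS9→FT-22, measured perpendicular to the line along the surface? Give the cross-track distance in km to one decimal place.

δ₁₃ = central angle CS9→CR9 = 0.056323 rad  (haversine)
θ₁₃ = bearing CS9→CR9 = 143.053°,  θ₁₂ = bearing CS9→FT-22 = 161.446°
dₓₜ = R·arcsin(sin δ₁₃ · sin(θ₁₃ − θ₁₂)) = 6378.14·arcsin(0.05629·sin(-18.392°)) = -113.293 km
|dₓₜ| = 113.293 km

113.3 km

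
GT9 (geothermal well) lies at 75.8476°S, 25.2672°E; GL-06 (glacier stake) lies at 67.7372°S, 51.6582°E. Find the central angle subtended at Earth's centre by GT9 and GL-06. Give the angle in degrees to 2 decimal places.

Δφ = 8.1104°,  Δλ = 26.3910°
a = sin²(Δφ/2) + cos φ₁ cos φ₂ sin²(Δλ/2) = 0.009828
c = 2·arcsin(√a) = 0.198598 rad = 11.3788°

11.38°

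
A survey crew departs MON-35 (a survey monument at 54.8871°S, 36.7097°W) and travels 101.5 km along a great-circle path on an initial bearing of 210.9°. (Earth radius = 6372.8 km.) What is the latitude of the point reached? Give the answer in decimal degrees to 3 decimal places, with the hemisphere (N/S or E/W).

δ = d/R = 101.5/6372.8 = 0.015927 rad
φ₂ = arcsin(sin φ₁ cos δ + cos φ₁ sin δ cos θ)
   = arcsin(-0.81802·0.99987 + 0.57519·0.01593·-0.85806) = -55.66734°
λ₂ = λ₁ + atan2(sin θ sin δ cos φ₁, cos δ − sin φ₁ sin φ₂) = -37.54061°

55.667°S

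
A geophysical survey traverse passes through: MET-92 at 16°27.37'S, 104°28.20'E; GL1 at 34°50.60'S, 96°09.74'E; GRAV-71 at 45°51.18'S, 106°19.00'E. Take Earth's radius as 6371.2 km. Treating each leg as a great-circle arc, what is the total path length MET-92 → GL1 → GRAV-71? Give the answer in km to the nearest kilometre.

3699 km

MET-92: φ = -16.45617°, λ = +104.47000°
GL1: φ = -34.84333°, λ = +96.16233°
GRAV-71: φ = -45.85300°, λ = +106.31667°
MET-92→GL1: c = 0.346146 rad, d = 2205.37 km
GL1→GRAV-71: c = 0.234455 rad, d = 1493.76 km
Total = 2205.37 + 1493.76 = 3699.12 km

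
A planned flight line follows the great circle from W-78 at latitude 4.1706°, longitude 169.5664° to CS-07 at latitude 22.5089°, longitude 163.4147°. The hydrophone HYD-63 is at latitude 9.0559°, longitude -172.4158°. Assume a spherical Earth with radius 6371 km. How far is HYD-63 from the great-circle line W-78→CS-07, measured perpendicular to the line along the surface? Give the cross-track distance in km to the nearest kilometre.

2062 km

δ₁₃ = central angle W-78→HYD-63 = 0.323693 rad  (haversine)
θ₁₃ = bearing W-78→HYD-63 = 73.810°,  θ₁₂ = bearing W-78→CS-07 = 342.554°
dₓₜ = R·arcsin(sin δ₁₃ · sin(θ₁₃ − θ₁₂)) = 6371·arcsin(0.31807·sin(-268.744°)) = 2061.736 km
|dₓₜ| = 2061.736 km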